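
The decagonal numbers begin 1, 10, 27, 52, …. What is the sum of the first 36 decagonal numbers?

Σ i(4i−3) = 4Σi² − 3Σi over i = 1..36.
Σi = 666 and Σi² = 16206.
4·16206 − 3·666 = 62826.

62826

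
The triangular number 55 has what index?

Set n(n+1)/2 = 55, giving n² + n − 110 = 0.
The discriminant is 1 + 8·55 = 441, and √441 = 21.
So n = (-1 + 21) / 2 = 20/2 = 10.

10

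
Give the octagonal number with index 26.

1976

The 26th octagonal number is n(3n−2) with n = 26.
26·(3·26 − 2) = 26·76 = 1976.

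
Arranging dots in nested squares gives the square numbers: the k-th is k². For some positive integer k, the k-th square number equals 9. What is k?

We need n² = 9, so n = √9 = 3.
Check: 3² = 9. ✓

3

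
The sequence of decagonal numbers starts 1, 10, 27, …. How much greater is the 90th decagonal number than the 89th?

Consecutive decagonal numbers differ by 8n − 7: here 8·90 − 7 = 713.

713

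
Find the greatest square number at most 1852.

1849

Solve n² ≤ 1852 for integer n.
n = 43 gives 1849 ≤ 1852, while n = 44 gives 1936 > 1852; so the answer is 1849.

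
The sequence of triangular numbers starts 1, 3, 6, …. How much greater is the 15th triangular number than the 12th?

15·16/2 = 120 and 12·13/2 = 78.
Difference: 120 − 78 = 42.

42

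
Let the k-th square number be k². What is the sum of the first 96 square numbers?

Σ_{i=1}^{96} i² = 96·97·193/6 = 299536.

299536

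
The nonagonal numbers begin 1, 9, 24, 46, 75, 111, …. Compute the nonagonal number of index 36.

4446

36·(7·36 − 5)/2 = 36·247/2 = 4446.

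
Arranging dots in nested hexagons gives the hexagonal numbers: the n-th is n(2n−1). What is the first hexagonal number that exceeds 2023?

2145

Solve n(2n−1) > 2023 for integer n.
The largest n with value ≤ 2023 is 32 (since 2016 ≤ 2023 < 2145), so the first above is n = 33, value 2145.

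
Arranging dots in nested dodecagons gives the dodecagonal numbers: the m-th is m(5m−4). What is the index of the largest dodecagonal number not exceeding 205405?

203

Solve n(5n−4) ≤ 205405 for integer n.
n = 203 gives 205233 ≤ 205405, while n = 204 gives 207264 > 205405; so the answer is index 203.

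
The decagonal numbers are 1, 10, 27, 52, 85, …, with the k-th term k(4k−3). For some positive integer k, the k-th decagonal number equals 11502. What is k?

54

Set n(4n−3) = 11502, giving 4n² − 3n − 11502 = 0.
So n = (3 + 429) / 8 = 432/8 = 54.
Check: 54·(4·54 − 3) = 11502. ✓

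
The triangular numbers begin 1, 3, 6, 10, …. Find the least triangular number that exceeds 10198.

10296

Solve n(n+1)/2 > 10198 for integer n.
The largest n with value ≤ 10198 is 142 (since 10153 ≤ 10198 < 10296), so the first above is n = 143, value 10296.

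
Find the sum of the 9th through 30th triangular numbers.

4840

Σ i(i+1)/2 = (Σi² + Σi) / 2 over i = 9..30.
Σi = 465 − 36 = 429 and Σi² = 9455 − 204 = 9251.
(1·9251 + 1·429) / 2 = 9680/2 = 4840.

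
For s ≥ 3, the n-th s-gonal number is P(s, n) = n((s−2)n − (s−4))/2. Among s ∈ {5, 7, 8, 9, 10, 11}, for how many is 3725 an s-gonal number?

s = 5: P(5, 50) = 3725. ✓
s = 7: P(7, 38) = 3553 and P(7, 39) = 3744; 3725 is not s-gonal.
s = 8: P(8, 35) = 3605 and P(8, 36) = 3816; 3725 is not s-gonal.
s = 9: P(9, 32) = 3504 and P(9, 33) = 3729; 3725 is not s-gonal.
s = 10: P(10, 30) = 3510 and P(10, 31) = 3751; 3725 is not s-gonal.
s = 11: P(11, 29) = 3683 and P(11, 30) = 3945; 3725 is not s-gonal.
Hits: s ∈ {5} → 1.

1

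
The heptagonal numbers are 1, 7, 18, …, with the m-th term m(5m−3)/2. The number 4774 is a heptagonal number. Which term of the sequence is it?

44

Set n(5n−3)/2 = 4774, giving 5n² − 3n − 9548 = 0.
The discriminant is 9 + 40·4774 = 190969, and √190969 = 437.
So n = (3 + 437) / 10 = 440/10 = 44.
Check: 44·(5·44 − 3)/2 = 4774. ✓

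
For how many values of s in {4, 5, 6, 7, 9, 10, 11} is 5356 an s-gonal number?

s = 4: P(4, 73) = 5329 and P(4, 74) = 5476; 5356 is not s-gonal.
s = 5: P(5, 59) = 5192 and P(5, 60) = 5370; 5356 is not s-gonal.
s = 6: P(6, 52) = 5356. ✓
s = 7: P(7, 46) = 5221 and P(7, 47) = 5452; 5356 is not s-gonal.
s = 9: P(9, 39) = 5226 and P(9, 40) = 5500; 5356 is not s-gonal.
s = 10: P(10, 36) = 5076 and P(10, 37) = 5365; 5356 is not s-gonal.
s = 11: P(11, 34) = 5083 and P(11, 35) = 5390; 5356 is not s-gonal.
Hits: s ∈ {6} → 1.

1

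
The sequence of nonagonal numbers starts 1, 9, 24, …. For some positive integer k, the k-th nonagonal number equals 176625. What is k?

Set n(7n−5)/2 = 176625, giving 7n² − 5n − 353250 = 0.
The discriminant is 25 + 56·176625 = 9891025, and √9891025 = 3145.
So n = (5 + 3145) / 14 = 3150/14 = 225.
Check: 225·(7·225 − 5)/2 = 176625. ✓

225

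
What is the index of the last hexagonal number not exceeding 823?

Solve n(2n−1) ≤ 823 for integer n.
n = 20 gives 780 ≤ 823, while n = 21 gives 861 > 823; so the answer is index 20.

20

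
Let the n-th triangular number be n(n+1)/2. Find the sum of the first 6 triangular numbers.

Σ i(i+1)/2 = (Σi² + Σi) / 2 over i = 1..6.
Σi = 21 and Σi² = 91.
(1·91 + 1·21) / 2 = 112/2 = 56.

56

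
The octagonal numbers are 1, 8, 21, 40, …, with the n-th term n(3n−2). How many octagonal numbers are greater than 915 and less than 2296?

10

The n-th octagonal number is n(3n−2).
Smallest index with value > 915: n = 18 (giving 936).
Largest index with value < 2296: n = 27 (giving 2133).
Indices 18 through 27: 10 terms.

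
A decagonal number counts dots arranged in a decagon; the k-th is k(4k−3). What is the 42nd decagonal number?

6930

The 42nd decagonal number is n(4n−3) with n = 42.
42·(4·42 − 3) = 42·165 = 6930.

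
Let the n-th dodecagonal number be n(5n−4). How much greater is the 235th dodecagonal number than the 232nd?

235·(5·235 − 4) = 275185 and 232·(5·232 − 4) = 268192.
Difference: 275185 − 268192 = 6993.

6993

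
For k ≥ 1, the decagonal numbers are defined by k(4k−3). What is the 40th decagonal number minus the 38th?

40·(4·40 − 3) = 6280 and 38·(4·38 − 3) = 5662.
Difference: 6280 − 5662 = 618.

618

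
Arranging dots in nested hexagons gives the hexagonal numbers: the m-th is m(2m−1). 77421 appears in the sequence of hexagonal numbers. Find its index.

197

Set n(2n−1) = 77421, giving 2n² − n − 77421 = 0.
The discriminant is 1 + 8·77421 = 619369, and √619369 = 787.
So n = (1 + 787) / 4 = 788/4 = 197.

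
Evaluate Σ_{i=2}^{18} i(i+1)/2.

Σ i(i+1)/2 = (Σi² + Σi) / 2 over i = 2..18.
Σi = 171 − 1 = 170 and Σi² = 2109 − 1 = 2108.
(1·2108 + 1·170) / 2 = 2278/2 = 1139.

1139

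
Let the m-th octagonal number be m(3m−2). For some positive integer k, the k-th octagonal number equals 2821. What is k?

31

Set n(3n−2) = 2821, giving 3n² − 2n − 2821 = 0.
The discriminant is 4 + 12·2821 = 33856, and √33856 = 184.
So n = (2 + 184) / 6 = 186/6 = 31.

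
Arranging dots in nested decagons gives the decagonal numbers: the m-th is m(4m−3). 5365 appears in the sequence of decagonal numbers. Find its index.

37

Set n(4n−3) = 5365, giving 4n² − 3n − 5365 = 0.
So n = (3 + 293) / 8 = 296/8 = 37.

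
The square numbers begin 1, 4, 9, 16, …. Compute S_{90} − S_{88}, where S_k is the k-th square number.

356

90² = 8100 and 88² = 7744.
Difference: 8100 − 7744 = 356.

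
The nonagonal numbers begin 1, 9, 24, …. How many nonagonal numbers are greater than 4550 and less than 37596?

The n-th nonagonal number is n(7n−5)/2.
Smallest index with value > 4550: n = 37 (giving 4699).
Largest index with value < 37596: n = 103 (giving 36874).
Indices 37 through 103: 67 terms.

67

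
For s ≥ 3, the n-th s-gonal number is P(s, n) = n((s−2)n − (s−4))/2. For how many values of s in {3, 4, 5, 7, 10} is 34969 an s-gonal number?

s = 3: P(3, 263) = 34716 and P(3, 264) = 34980; 34969 is not s-gonal.
s = 4: P(4, 187) = 34969. ✓
s = 5: P(5, 152) = 34580 and P(5, 153) = 35037; 34969 is not s-gonal.
s = 7: P(7, 118) = 34633 and P(7, 119) = 35224; 34969 is not s-gonal.
s = 10: P(10, 93) = 34317 and P(10, 94) = 35062; 34969 is not s-gonal.
Hits: s ∈ {4} → 1.

1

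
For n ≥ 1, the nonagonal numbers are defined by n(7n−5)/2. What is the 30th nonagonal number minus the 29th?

204

Consecutive nonagonal numbers differ by 7n − 6: here 7·30 − 6 = 204.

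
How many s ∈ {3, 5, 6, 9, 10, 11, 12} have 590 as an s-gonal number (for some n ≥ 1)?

1

s = 3: P(3, 33) = 561 and P(3, 34) = 595; 590 is not s-gonal.
s = 5: P(5, 20) = 590. ✓
s = 6: P(6, 17) = 561 and P(6, 18) = 630; 590 is not s-gonal.
s = 9: P(9, 13) = 559 and P(9, 14) = 651; 590 is not s-gonal.
s = 10: P(10, 12) = 540 and P(10, 13) = 637; 590 is not s-gonal.
s = 11: P(11, 11) = 506 and P(11, 12) = 606; 590 is not s-gonal.
s = 12: P(12, 11) = 561 and P(12, 12) = 672; 590 is not s-gonal.
Hits: s ∈ {5} → 1.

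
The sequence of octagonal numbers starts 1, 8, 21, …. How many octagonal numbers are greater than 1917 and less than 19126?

55

The n-th octagonal number is n(3n−2).
Smallest index with value > 1917: n = 26 (giving 1976).
Largest index with value < 19126: n = 80 (giving 19040).
Indices 26 through 80: 55 terms.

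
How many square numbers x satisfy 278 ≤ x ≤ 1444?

22

The n-th square number is n².
Smallest index with value ≥ 278: n = 17 (giving 289).
Largest index with value ≤ 1444: n = 38 (giving 1444).
Indices 17 through 38: 22 terms.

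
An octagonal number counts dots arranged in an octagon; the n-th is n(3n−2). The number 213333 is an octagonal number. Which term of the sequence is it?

Set n(3n−2) = 213333, giving 3n² − 2n − 213333 = 0.
So n = (2 + 1600) / 6 = 1602/6 = 267.
Check: 267·(3·267 − 2) = 213333. ✓

267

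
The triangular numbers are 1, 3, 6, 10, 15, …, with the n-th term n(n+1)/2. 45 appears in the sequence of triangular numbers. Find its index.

Set n(n+1)/2 = 45, giving n² + n − 90 = 0.
The discriminant is 1 + 8·45 = 361, and √361 = 19.
So n = (-1 + 19) / 2 = 18/2 = 9.

9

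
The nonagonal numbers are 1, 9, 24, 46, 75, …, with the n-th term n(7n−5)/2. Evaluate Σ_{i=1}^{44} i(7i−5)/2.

100320

Σ i(7i−5)/2 = (7Σi² − 5Σi) / 2 over i = 1..44.
Σi = 990 and Σi² = 29370.
(7·29370 − 5·990) / 2 = 200640/2 = 100320.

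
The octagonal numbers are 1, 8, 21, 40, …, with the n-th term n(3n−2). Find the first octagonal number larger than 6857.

Solve n(3n−2) > 6857 for integer n.
The largest n with value ≤ 6857 is 48 (since 6816 ≤ 6857 < 7105), so the first above is n = 49, value 7105.

7105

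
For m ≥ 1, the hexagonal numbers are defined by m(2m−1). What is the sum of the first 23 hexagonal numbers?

Σ i(2i−1) = 2Σi² − Σi over i = 1..23.
Σi = 276 and Σi² = 4324.
2·4324 − 1·276 = 8372.

8372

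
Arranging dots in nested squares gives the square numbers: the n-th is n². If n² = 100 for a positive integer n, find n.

10

We need n² = 100, so n = √100 = 10.
Check: 10² = 100. ✓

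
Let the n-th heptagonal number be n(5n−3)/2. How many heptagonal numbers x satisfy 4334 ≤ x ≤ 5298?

5

The n-th heptagonal number is n(5n−3)/2.
Smallest index with value ≥ 4334: n = 42 (giving 4347).
Largest index with value ≤ 5298: n = 46 (giving 5221).
Indices 42 through 46: 5 terms.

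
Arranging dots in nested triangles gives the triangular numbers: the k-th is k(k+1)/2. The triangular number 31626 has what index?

251

Set n(n+1)/2 = 31626, giving n² + n − 63252 = 0.
So n = (-1 + 503) / 2 = 502/2 = 251.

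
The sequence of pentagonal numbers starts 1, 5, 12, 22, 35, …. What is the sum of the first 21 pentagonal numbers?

4851

Σ i(3i−1)/2 = (3Σi² − Σi) / 2 over i = 1..21.
Σi = 231 and Σi² = 3311.
(3·3311 − 1·231) / 2 = 9702/2 = 4851.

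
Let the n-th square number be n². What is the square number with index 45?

2025

The 45th square number is n² with n = 45.
45² = 2025.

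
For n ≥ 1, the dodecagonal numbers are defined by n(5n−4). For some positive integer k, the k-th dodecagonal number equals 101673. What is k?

Set n(5n−4) = 101673, giving 5n² − 4n − 101673 = 0.
So n = (4 + 1426) / 10 = 1430/10 = 143.

143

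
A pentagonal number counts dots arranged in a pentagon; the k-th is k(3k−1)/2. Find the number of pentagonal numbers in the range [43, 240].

The n-th pentagonal number is n(3n−1)/2.
Smallest index with value ≥ 43: n = 6 (giving 51).
Largest index with value ≤ 240: n = 12 (giving 210).
Indices 6 through 12: 7 terms.

7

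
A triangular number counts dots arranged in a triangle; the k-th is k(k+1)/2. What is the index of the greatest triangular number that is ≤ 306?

24

Solve n(n+1)/2 ≤ 306 for integer n.
n = 24 gives 300 ≤ 306, while n = 25 gives 325 > 306; so the answer is index 24.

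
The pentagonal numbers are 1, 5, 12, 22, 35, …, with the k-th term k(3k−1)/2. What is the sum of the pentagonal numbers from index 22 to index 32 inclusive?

12045

Σ i(3i−1)/2 = (3Σi² − Σi) / 2 over i = 22..32.
Σi = 528 − 231 = 297 and Σi² = 11440 − 3311 = 8129.
(3·8129 − 1·297) / 2 = 24090/2 = 12045.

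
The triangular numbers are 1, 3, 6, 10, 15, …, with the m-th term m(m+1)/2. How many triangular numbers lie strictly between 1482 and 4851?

44

The n-th triangular number is n(n+1)/2.
Smallest index with value > 1482: n = 54 (giving 1485).
Largest index with value < 4851: n = 97 (giving 4753).
Indices 54 through 97: 44 terms.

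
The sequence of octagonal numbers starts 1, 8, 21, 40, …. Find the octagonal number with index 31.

2821

The 31st octagonal number is n(3n−2) with n = 31.
31·(3·31 − 2) = 31·91 = 2821.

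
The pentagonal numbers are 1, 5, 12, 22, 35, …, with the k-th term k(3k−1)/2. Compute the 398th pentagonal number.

398·(3·398 − 1)/2 = 398·1193/2 = 237407.

237407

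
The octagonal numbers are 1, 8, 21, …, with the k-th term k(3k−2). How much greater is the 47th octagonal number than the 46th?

Consecutive octagonal numbers differ by 6n − 5: here 6·47 − 5 = 277.

277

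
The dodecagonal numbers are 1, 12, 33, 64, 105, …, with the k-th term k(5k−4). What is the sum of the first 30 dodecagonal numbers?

45415

Σ i(5i−4) = 5Σi² − 4Σi over i = 1..30.
Σi = 465 and Σi² = 9455.
5·9455 − 4·465 = 45415.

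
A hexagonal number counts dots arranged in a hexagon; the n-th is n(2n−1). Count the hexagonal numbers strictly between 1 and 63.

4

The n-th hexagonal number is n(2n−1).
Smallest index with value > 1: n = 2 (giving 6).
Largest index with value < 63: n = 5 (giving 45).
Indices 2 through 5: 4 terms.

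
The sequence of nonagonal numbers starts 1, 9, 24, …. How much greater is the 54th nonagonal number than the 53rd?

372

Consecutive nonagonal numbers differ by 7n − 6: here 7·54 − 6 = 372.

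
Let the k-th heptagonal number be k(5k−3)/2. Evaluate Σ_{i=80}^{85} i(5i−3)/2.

Σ i(5i−3)/2 = (5Σi² − 3Σi) / 2 over i = 80..85.
Σi = 3655 − 3160 = 495 and Σi² = 208335 − 167480 = 40855.
(5·40855 − 3·495) / 2 = 202790/2 = 101395.

101395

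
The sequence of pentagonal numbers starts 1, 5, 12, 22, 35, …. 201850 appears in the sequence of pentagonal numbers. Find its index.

Set n(3n−1)/2 = 201850, giving 3n² − n − 403700 = 0.
So n = (1 + 2201) / 6 = 2202/6 = 367.

367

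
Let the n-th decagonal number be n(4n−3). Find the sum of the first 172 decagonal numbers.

6799246

Σ i(4i−3) = 4Σi² − 3Σi over i = 1..172.
Σi = 14878 and Σi² = 1710970.
4·1710970 − 3·14878 = 6799246.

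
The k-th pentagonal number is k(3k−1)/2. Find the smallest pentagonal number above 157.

176

Solve n(3n−1)/2 > 157 for integer n.
The largest n with value ≤ 157 is 10 (since 145 ≤ 157 < 176), so the first above is n = 11, value 176.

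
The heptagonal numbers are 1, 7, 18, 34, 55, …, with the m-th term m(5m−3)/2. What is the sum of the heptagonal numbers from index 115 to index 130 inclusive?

Σ i(5i−3)/2 = (5Σi² − 3Σi) / 2 over i = 115..130.
Σi = 8515 − 6555 = 1960 and Σi² = 740805 − 500365 = 240440.
(5·240440 − 3·1960) / 2 = 1196320/2 = 598160.

598160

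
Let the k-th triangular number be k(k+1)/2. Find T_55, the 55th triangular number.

1540

The 55th triangular number is n(n+1)/2 with n = 55.
55·56/2 = 3080/2 = 1540.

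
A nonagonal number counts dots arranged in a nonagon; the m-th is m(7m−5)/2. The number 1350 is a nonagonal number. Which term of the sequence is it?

Set n(7n−5)/2 = 1350, giving 7n² − 5n − 2700 = 0.
The discriminant is 25 + 56·1350 = 75625, and √75625 = 275.
So n = (5 + 275) / 14 = 280/14 = 20.
Check: 20·(7·20 − 5)/2 = 1350. ✓

20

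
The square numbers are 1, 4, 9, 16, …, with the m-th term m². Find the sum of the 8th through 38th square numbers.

18879

Σ_{i=8}^{38} i² = 19019 − 140 = 18879.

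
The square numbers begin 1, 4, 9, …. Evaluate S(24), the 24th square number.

The 24th square number is n² with n = 24.
24² = 576.

576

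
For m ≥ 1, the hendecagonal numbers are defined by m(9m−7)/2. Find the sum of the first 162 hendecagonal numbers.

6390252

Σ i(9i−7)/2 = (9Σi² − 7Σi) / 2 over i = 1..162.
Σi = 13203 and Σi² = 1430325.
(9·1430325 − 7·13203) / 2 = 12780504/2 = 6390252.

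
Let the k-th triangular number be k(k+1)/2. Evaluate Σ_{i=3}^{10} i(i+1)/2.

Σ i(i+1)/2 = (Σi² + Σi) / 2 over i = 3..10.
Σi = 55 − 3 = 52 and Σi² = 385 − 5 = 380.
(1·380 + 1·52) / 2 = 432/2 = 216.

216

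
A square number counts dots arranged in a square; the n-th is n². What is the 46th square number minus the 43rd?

267

46² = 2116 and 43² = 1849.
Difference: 2116 − 1849 = 267.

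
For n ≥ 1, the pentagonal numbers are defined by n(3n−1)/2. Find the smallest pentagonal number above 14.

Solve n(3n−1)/2 > 14 for integer n.
The largest n with value ≤ 14 is 3 (since 12 ≤ 14 < 22), so the first above is n = 4, value 22.

22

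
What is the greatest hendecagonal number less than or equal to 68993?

68758

Solve n(9n−7)/2 ≤ 68993 for integer n.
n = 124 gives 68758 ≤ 68993, while n = 125 gives 69875 > 68993; so the answer is 68758.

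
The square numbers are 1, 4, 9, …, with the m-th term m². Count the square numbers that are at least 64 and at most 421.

13

The n-th square number is n².
Smallest index with value ≥ 64: n = 8 (giving 64).
Largest index with value ≤ 421: n = 20 (giving 400).
Indices 8 through 20: 13 terms.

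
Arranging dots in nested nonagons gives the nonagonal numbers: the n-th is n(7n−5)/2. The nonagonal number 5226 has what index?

39

Set n(7n−5)/2 = 5226, giving 7n² − 5n − 10452 = 0.
So n = (5 + 541) / 14 = 546/14 = 39.
Check: 39·(7·39 − 5)/2 = 5226. ✓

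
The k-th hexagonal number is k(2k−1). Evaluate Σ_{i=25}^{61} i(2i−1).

143671

Σ i(2i−1) = 2Σi² − Σi over i = 25..61.
Σi = 1891 − 300 = 1591 and Σi² = 77531 − 4900 = 72631.
2·72631 − 1·1591 = 143671.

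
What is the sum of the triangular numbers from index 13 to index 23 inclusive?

Σ i(i+1)/2 = (Σi² + Σi) / 2 over i = 13..23.
Σi = 276 − 78 = 198 and Σi² = 4324 − 650 = 3674.
(1·3674 + 1·198) / 2 = 3872/2 = 1936.

1936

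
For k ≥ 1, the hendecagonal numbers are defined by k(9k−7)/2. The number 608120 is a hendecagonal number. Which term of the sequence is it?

Set n(9n−7)/2 = 608120, giving 9n² − 7n − 1216240 = 0.
So n = (7 + 6617) / 18 = 6624/18 = 368.
Check: 368·(9·368 − 7)/2 = 608120. ✓

368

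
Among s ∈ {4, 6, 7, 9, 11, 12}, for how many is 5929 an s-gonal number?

2

s = 4: P(4, 77) = 5929. ✓
s = 6: P(6, 54) = 5778 and P(6, 55) = 5995; 5929 is not s-gonal.
s = 7: P(7, 49) = 5929. ✓
s = 9: P(9, 41) = 5781 and P(9, 42) = 6069; 5929 is not s-gonal.
s = 11: P(11, 36) = 5706 and P(11, 37) = 6031; 5929 is not s-gonal.
s = 12: P(12, 34) = 5644 and P(12, 35) = 5985; 5929 is not s-gonal.
Hits: s ∈ {4, 7} → 2.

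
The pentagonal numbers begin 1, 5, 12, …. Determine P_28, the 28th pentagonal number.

1162

28·(3·28 − 1)/2 = 28·83/2 = 1162.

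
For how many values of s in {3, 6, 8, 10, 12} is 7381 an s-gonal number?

s = 3: P(3, 121) = 7381. ✓
s = 6: P(6, 61) = 7381. ✓
s = 8: P(8, 49) = 7105 and P(8, 50) = 7400; 7381 is not s-gonal.
s = 10: P(10, 43) = 7267 and P(10, 44) = 7612; 7381 is not s-gonal.
s = 12: P(12, 38) = 7068 and P(12, 39) = 7449; 7381 is not s-gonal.
Hits: s ∈ {3, 6} → 2.

2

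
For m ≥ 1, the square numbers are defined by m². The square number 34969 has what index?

We need n² = 34969, so n = √34969 = 187.

187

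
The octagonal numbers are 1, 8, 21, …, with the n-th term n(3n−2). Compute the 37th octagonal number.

4033

The 37th octagonal number is n(3n−2) with n = 37.
37·(3·37 − 2) = 37·109 = 4033.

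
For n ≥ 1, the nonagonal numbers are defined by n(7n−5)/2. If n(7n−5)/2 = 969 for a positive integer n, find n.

Set n(7n−5)/2 = 969, giving 7n² − 5n − 1938 = 0.
So n = (5 + 233) / 14 = 238/14 = 17.
Check: 17·(7·17 − 5)/2 = 969. ✓

17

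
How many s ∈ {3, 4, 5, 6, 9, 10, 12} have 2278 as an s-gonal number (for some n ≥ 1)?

2

s = 3: P(3, 67) = 2278. ✓
s = 4: P(4, 47) = 2209 and P(4, 48) = 2304; 2278 is not s-gonal.
s = 5: P(5, 39) = 2262 and P(5, 40) = 2380; 2278 is not s-gonal.
s = 6: P(6, 34) = 2278. ✓
s = 9: P(9, 25) = 2125 and P(9, 26) = 2301; 2278 is not s-gonal.
s = 10: P(10, 24) = 2232 and P(10, 25) = 2425; 2278 is not s-gonal.
s = 12: P(12, 21) = 2121 and P(12, 22) = 2332; 2278 is not s-gonal.
Hits: s ∈ {3, 6} → 2.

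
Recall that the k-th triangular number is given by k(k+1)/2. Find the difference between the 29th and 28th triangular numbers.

29

Consecutive triangular numbers differ by n: T_{29} − T_{28} = 29.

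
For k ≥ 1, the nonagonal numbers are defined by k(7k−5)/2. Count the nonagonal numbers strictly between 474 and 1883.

11

The n-th nonagonal number is n(7n−5)/2.
Smallest index with value > 474: n = 13 (giving 559).
Largest index with value < 1883: n = 23 (giving 1794).
Indices 13 through 23: 11 terms.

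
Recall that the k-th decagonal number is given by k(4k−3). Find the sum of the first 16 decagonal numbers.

Σ i(4i−3) = 4Σi² − 3Σi over i = 1..16.
Σi = 136 and Σi² = 1496.
4·1496 − 3·136 = 5576.

5576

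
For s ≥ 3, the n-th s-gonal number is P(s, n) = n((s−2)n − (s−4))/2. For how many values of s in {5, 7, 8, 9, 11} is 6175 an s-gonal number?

1

s = 5: P(5, 64) = 6112 and P(5, 65) = 6305; 6175 is not s-gonal.
s = 7: P(7, 50) = 6175. ✓
s = 8: P(8, 45) = 5985 and P(8, 46) = 6256; 6175 is not s-gonal.
s = 9: P(9, 42) = 6069 and P(9, 43) = 6364; 6175 is not s-gonal.
s = 11: P(11, 37) = 6031 and P(11, 38) = 6365; 6175 is not s-gonal.
Hits: s ∈ {7} → 1.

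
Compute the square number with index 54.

2916

The 54th square number is n² with n = 54.
54² = 2916.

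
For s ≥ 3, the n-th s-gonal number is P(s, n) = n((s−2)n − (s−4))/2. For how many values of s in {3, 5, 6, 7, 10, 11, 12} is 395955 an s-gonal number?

s = 3: P(3, 889) = 395605 and P(3, 890) = 396495; 395955 is not s-gonal.
s = 5: P(5, 513) = 394497 and P(5, 514) = 396037; 395955 is not s-gonal.
s = 6: P(6, 445) = 395605 and P(6, 446) = 397386; 395955 is not s-gonal.
s = 7: P(7, 398) = 395413 and P(7, 399) = 397404; 395955 is not s-gonal.
s = 10: P(10, 315) = 395955. ✓
s = 11: P(11, 297) = 395901 and P(11, 298) = 398575; 395955 is not s-gonal.
s = 12: P(12, 281) = 393681 and P(12, 282) = 396492; 395955 is not s-gonal.
Hits: s ∈ {10} → 1.

1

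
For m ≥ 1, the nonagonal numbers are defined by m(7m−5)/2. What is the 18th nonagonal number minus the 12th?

18·(7·18 − 5)/2 = 1089 and 12·(7·12 − 5)/2 = 474.
Difference: 1089 − 474 = 615.

615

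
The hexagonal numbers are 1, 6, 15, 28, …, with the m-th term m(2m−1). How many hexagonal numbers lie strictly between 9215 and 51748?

93

The n-th hexagonal number is n(2n−1).
Smallest index with value > 9215: n = 69 (giving 9453).
Largest index with value < 51748: n = 161 (giving 51681).
Indices 69 through 161: 93 terms.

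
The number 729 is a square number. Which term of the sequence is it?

We need n² = 729, so n = √729 = 27.

27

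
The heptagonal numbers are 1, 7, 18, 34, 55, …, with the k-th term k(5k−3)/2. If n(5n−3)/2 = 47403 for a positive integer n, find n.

Set n(5n−3)/2 = 47403, giving 5n² − 3n − 94806 = 0.
So n = (3 + 1377) / 10 = 1380/10 = 138.
Check: 138·(5·138 − 3)/2 = 47403. ✓

138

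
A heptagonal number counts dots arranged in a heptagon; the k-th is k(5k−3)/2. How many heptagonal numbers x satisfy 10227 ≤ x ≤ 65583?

The n-th heptagonal number is n(5n−3)/2.
Smallest index with value ≥ 10227: n = 65 (giving 10465).
Largest index with value ≤ 65583: n = 162 (giving 65367).
Indices 65 through 162: 98 terms.

98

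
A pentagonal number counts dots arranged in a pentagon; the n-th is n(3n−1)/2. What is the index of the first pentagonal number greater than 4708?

57

Solve n(3n−1)/2 > 4708 for integer n.
The largest n with value ≤ 4708 is 56 (since 4676 ≤ 4708 < 4845), so the first above is n = 57, value 4845.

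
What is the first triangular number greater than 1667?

1711

Solve n(n+1)/2 > 1667 for integer n.
The largest n with value ≤ 1667 is 57 (since 1653 ≤ 1667 < 1711), so the first above is n = 58, value 1711.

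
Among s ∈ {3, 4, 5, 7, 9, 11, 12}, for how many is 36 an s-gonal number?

2

s = 3: P(3, 8) = 36. ✓
s = 4: P(4, 6) = 36. ✓
s = 5: P(5, 5) = 35 and P(5, 6) = 51; 36 is not s-gonal.
s = 7: P(7, 4) = 34 and P(7, 5) = 55; 36 is not s-gonal.
s = 9: P(9, 3) = 24 and P(9, 4) = 46; 36 is not s-gonal.
s = 11: P(11, 3) = 30 and P(11, 4) = 58; 36 is not s-gonal.
s = 12: P(12, 3) = 33 and P(12, 4) = 64; 36 is not s-gonal.
Hits: s ∈ {3, 4} → 2.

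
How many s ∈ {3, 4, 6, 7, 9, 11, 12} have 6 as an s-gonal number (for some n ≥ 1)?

2

s = 3: P(3, 3) = 6. ✓
s = 4: P(4, 2) = 4 and P(4, 3) = 9; 6 is not s-gonal.
s = 6: P(6, 2) = 6. ✓
s = 7: P(7, 1) = 1 and P(7, 2) = 7; 6 is not s-gonal.
s = 9: P(9, 1) = 1 and P(9, 2) = 9; 6 is not s-gonal.
s = 11: P(11, 1) = 1 and P(11, 2) = 11; 6 is not s-gonal.
s = 12: P(12, 1) = 1 and P(12, 2) = 12; 6 is not s-gonal.
Hits: s ∈ {3, 6} → 2.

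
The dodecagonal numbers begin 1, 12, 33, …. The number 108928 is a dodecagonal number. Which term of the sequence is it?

148

Set n(5n−4) = 108928, giving 5n² − 4n − 108928 = 0.
So n = (4 + 1476) / 10 = 1480/10 = 148.
Check: 148·(5·148 − 4) = 108928. ✓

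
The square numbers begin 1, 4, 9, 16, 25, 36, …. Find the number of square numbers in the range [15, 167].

The n-th square number is n².
Smallest index with value ≥ 15: n = 4 (giving 16).
Largest index with value ≤ 167: n = 12 (giving 144).
Indices 4 through 12: 9 terms.

9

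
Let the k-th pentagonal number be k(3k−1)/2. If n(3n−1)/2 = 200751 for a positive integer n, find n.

Set n(3n−1)/2 = 200751, giving 3n² − n − 401502 = 0.
So n = (1 + 2195) / 6 = 2196/6 = 366.

366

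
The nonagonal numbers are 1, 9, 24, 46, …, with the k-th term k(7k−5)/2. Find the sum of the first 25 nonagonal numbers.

18525

Σ i(7i−5)/2 = (7Σi² − 5Σi) / 2 over i = 1..25.
Σi = 325 and Σi² = 5525.
(7·5525 − 5·325) / 2 = 37050/2 = 18525.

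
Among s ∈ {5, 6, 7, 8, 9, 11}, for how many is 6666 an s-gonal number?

1

s = 5: P(5, 66) = 6501 and P(5, 67) = 6700; 6666 is not s-gonal.
s = 6: P(6, 57) = 6441 and P(6, 58) = 6670; 6666 is not s-gonal.
s = 7: P(7, 51) = 6426 and P(7, 52) = 6682; 6666 is not s-gonal.
s = 8: P(8, 47) = 6533 and P(8, 48) = 6816; 6666 is not s-gonal.
s = 9: P(9, 44) = 6666. ✓
s = 11: P(11, 38) = 6365 and P(11, 39) = 6708; 6666 is not s-gonal.
Hits: s ∈ {9} → 1.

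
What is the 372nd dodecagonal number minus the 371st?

3711

Consecutive dodecagonal numbers differ by 10n − 9: here 10·372 − 9 = 3711.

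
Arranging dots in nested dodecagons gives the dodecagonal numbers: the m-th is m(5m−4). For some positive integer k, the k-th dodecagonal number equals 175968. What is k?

188

Set n(5n−4) = 175968, giving 5n² − 4n − 175968 = 0.
The discriminant is 16 + 20·175968 = 3519376, and √3519376 = 1876.
So n = (4 + 1876) / 10 = 1880/10 = 188.
Check: 188·(5·188 − 4) = 175968. ✓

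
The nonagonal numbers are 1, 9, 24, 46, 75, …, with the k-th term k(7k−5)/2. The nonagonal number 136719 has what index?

198

Set n(7n−5)/2 = 136719, giving 7n² − 5n − 273438 = 0.
The discriminant is 25 + 56·136719 = 7656289, and √7656289 = 2767.
So n = (5 + 2767) / 14 = 2772/14 = 198.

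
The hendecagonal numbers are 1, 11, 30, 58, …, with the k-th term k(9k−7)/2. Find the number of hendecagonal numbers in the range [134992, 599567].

The n-th hendecagonal number is n(9n−7)/2.
Smallest index with value ≥ 134992: n = 174 (giving 135633).
Largest index with value ≤ 599567: n = 365 (giving 598235).
Indices 174 through 365: 192 terms.

192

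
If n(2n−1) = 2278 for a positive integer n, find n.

Set n(2n−1) = 2278, giving 2n² − n − 2278 = 0.
The discriminant is 1 + 8·2278 = 18225, and √18225 = 135.
So n = (1 + 135) / 4 = 136/4 = 34.
Check: 34·(2·34 − 1) = 2278. ✓

34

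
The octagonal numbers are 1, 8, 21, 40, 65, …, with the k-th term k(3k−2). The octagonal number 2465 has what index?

Set n(3n−2) = 2465, giving 3n² − 2n − 2465 = 0.
So n = (2 + 172) / 6 = 174/6 = 29.

29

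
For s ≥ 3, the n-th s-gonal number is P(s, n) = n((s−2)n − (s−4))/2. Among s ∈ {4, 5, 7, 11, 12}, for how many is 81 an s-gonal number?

2

s = 4: P(4, 9) = 81. ✓
s = 5: P(5, 7) = 70 and P(5, 8) = 92; 81 is not s-gonal.
s = 7: P(7, 6) = 81. ✓
s = 11: P(11, 4) = 58 and P(11, 5) = 95; 81 is not s-gonal.
s = 12: P(12, 4) = 64 and P(12, 5) = 105; 81 is not s-gonal.
Hits: s ∈ {4, 7} → 2.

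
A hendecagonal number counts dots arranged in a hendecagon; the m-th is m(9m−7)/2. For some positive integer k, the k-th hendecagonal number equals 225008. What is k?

224

Set n(9n−7)/2 = 225008, giving 9n² − 7n − 450016 = 0.
The discriminant is 49 + 72·225008 = 16200625, and √16200625 = 4025.
So n = (7 + 4025) / 18 = 4032/18 = 224.
Check: 224·(9·224 − 7)/2 = 225008. ✓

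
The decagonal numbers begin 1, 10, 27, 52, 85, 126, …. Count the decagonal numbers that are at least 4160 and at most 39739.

The n-th decagonal number is n(4n−3).
Smallest index with value ≥ 4160: n = 33 (giving 4257).
Largest index with value ≤ 39739: n = 100 (giving 39700).
Indices 33 through 100: 68 terms.

68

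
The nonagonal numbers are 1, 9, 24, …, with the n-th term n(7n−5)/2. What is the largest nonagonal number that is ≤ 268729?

Solve n(7n−5)/2 ≤ 268729 for integer n.
n = 277 gives 267859 ≤ 268729, while n = 278 gives 269799 > 268729; so the answer is 267859.

267859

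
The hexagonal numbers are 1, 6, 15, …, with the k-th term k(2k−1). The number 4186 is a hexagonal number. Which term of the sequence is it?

46

Set n(2n−1) = 4186, giving 2n² − n − 4186 = 0.
The discriminant is 1 + 8·4186 = 33489, and √33489 = 183.
So n = (1 + 183) / 4 = 184/4 = 46.
Check: 46·(2·46 − 1) = 4186. ✓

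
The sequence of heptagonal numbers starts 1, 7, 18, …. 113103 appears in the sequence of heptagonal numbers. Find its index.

213

Set n(5n−3)/2 = 113103, giving 5n² − 3n − 226206 = 0.
The discriminant is 9 + 40·113103 = 4524129, and √4524129 = 2127.
So n = (3 + 2127) / 10 = 2130/10 = 213.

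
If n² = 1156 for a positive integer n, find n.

34

We need n² = 1156, so n = √1156 = 34.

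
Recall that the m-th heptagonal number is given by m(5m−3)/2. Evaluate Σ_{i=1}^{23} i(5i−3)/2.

Σ i(5i−3)/2 = (5Σi² − 3Σi) / 2 over i = 1..23.
Σi = 276 and Σi² = 4324.
(5·4324 − 3·276) / 2 = 20792/2 = 10396.

10396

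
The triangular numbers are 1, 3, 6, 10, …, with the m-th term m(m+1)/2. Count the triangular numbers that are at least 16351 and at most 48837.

132

The n-th triangular number is n(n+1)/2.
Smallest index with value ≥ 16351: n = 181 (giving 16471).
Largest index with value ≤ 48837: n = 312 (giving 48828).
Indices 181 through 312: 132 terms.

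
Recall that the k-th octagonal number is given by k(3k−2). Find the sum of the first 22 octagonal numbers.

Σ i(3i−2) = 3Σi² − 2Σi over i = 1..22.
Σi = 253 and Σi² = 3795.
3·3795 − 2·253 = 10879.

10879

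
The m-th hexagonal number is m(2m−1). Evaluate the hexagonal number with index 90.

90·(2·90 − 1) = 90·179 = 16110.

16110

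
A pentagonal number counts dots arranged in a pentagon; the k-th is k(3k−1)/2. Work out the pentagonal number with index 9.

9·(3·9 − 1)/2 = 9·26/2 = 9·13 = 117.

117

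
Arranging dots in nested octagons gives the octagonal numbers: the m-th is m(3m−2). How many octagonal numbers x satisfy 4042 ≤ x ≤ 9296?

The n-th octagonal number is n(3n−2).
Smallest index with value ≥ 4042: n = 38 (giving 4256).
Largest index with value ≤ 9296: n = 56 (giving 9296).
Indices 38 through 56: 19 terms.

19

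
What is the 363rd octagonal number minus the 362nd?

2173

Consecutive octagonal numbers differ by 6n − 5: here 6·363 − 5 = 2173.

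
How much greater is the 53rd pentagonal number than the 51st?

53·(3·53 − 1)/2 = 4187 and 51·(3·51 − 1)/2 = 3876.
Difference: 4187 − 3876 = 311.

311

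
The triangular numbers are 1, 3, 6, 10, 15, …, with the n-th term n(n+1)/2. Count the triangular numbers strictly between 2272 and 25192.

The n-th triangular number is n(n+1)/2.
Smallest index with value > 2272: n = 67 (giving 2278).
Largest index with value < 25192: n = 223 (giving 24976).
Indices 67 through 223: 157 terms.

157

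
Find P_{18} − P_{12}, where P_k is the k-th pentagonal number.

267

18·(3·18 − 1)/2 = 477 and 12·(3·12 − 1)/2 = 210.
Difference: 477 − 210 = 267.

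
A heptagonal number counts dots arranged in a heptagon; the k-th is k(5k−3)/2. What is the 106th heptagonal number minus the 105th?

526

Consecutive heptagonal numbers differ by 5n − 4: here 5·106 − 4 = 526.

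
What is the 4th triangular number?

10

The 4th triangular number is n(n+1)/2 with n = 4.
4·5/2 = 20/2 = 10.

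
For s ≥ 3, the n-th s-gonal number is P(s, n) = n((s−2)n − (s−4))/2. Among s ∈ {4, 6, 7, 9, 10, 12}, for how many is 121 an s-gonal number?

1

s = 4: P(4, 11) = 121. ✓
s = 6: P(6, 8) = 120 and P(6, 9) = 153; 121 is not s-gonal.
s = 7: P(7, 7) = 112 and P(7, 8) = 148; 121 is not s-gonal.
s = 9: P(9, 6) = 111 and P(9, 7) = 154; 121 is not s-gonal.
s = 10: P(10, 5) = 85 and P(10, 6) = 126; 121 is not s-gonal.
s = 12: P(12, 5) = 105 and P(12, 6) = 156; 121 is not s-gonal.
Hits: s ∈ {4} → 1.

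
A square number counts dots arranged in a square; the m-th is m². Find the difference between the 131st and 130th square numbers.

n² − (n−1)² = 2n − 1, so 131² − 130² = 2·131 − 1 = 261.

261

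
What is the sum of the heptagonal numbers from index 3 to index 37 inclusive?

Σ i(5i−3)/2 = (5Σi² − 3Σi) / 2 over i = 3..37.
Σi = 703 − 3 = 700 and Σi² = 17575 − 5 = 17570.
(5·17570 − 3·700) / 2 = 85750/2 = 42875.

42875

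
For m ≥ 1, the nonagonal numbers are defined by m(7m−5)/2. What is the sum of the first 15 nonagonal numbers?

4040

Σ i(7i−5)/2 = (7Σi² − 5Σi) / 2 over i = 1..15.
Σi = 120 and Σi² = 1240.
(7·1240 − 5·120) / 2 = 8080/2 = 4040.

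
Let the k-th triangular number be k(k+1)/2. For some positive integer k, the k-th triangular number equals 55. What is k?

10

Set n(n+1)/2 = 55, giving n² + n − 110 = 0.
The discriminant is 1 + 8·55 = 441, and √441 = 21.
So n = (-1 + 21) / 2 = 20/2 = 10.
Check: 10·11/2 = 55. ✓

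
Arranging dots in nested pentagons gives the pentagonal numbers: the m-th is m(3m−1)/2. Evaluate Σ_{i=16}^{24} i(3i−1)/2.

Σ i(3i−1)/2 = (3Σi² − Σi) / 2 over i = 16..24.
Σi = 300 − 120 = 180 and Σi² = 4900 − 1240 = 3660.
(3·3660 − 1·180) / 2 = 10800/2 = 5400.

5400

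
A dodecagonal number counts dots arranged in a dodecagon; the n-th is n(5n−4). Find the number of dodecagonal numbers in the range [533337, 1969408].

The n-th dodecagonal number is n(5n−4).
Smallest index with value ≥ 533337: n = 327 (giving 533337).
Largest index with value ≤ 1969408: n = 628 (giving 1969408).
Indices 327 through 628: 302 terms.

302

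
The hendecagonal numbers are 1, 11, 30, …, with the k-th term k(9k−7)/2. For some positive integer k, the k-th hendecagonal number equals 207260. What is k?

Set n(9n−7)/2 = 207260, giving 9n² − 7n − 414520 = 0.
The discriminant is 49 + 72·207260 = 14922769, and √14922769 = 3863.
So n = (7 + 3863) / 18 = 3870/18 = 215.

215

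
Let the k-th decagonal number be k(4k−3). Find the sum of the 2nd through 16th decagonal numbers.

Σ i(4i−3) = 4Σi² − 3Σi over i = 2..16.
Σi = 136 − 1 = 135 and Σi² = 1496 − 1 = 1495.
4·1495 − 3·135 = 5575.

5575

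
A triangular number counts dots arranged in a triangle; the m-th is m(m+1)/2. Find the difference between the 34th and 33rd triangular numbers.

34

Consecutive triangular numbers differ by n: T_{34} − T_{33} = 34.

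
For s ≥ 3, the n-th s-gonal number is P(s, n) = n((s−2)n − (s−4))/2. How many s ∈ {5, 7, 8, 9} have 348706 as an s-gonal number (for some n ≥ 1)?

s = 5: P(5, 482) = 348245 and P(5, 483) = 349692; 348706 is not s-gonal.
s = 7: P(7, 373) = 347263 and P(7, 374) = 349129; 348706 is not s-gonal.
s = 8: P(8, 341) = 348161 and P(8, 342) = 350208; 348706 is not s-gonal.
s = 9: P(9, 316) = 348706. ✓
Hits: s ∈ {9} → 1.

1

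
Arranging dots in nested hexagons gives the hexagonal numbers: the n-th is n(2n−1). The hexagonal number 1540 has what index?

Set n(2n−1) = 1540, giving 2n² − n − 1540 = 0.
So n = (1 + 111) / 4 = 112/4 = 28.

28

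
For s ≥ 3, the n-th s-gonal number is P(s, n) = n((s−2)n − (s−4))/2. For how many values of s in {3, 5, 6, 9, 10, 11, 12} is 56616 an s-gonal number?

1

s = 3: P(3, 336) = 56616. ✓
s = 5: P(5, 194) = 56357 and P(5, 195) = 56940; 56616 is not s-gonal.
s = 6: P(6, 168) = 56280 and P(6, 169) = 56953; 56616 is not s-gonal.
s = 9: P(9, 127) = 56134 and P(9, 128) = 57024; 56616 is not s-gonal.
s = 10: P(10, 119) = 56287 and P(10, 120) = 57240; 56616 is not s-gonal.
s = 11: P(11, 112) = 56056 and P(11, 113) = 57065; 56616 is not s-gonal.
s = 12: P(12, 106) = 55756 and P(12, 107) = 56817; 56616 is not s-gonal.
Hits: s ∈ {3} → 1.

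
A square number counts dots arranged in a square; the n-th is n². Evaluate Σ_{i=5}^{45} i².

31365

Σ_{i=5}^{45} i² = 31395 − 30 = 31365.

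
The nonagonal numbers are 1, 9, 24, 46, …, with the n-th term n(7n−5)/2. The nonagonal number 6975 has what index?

45

Set n(7n−5)/2 = 6975, giving 7n² − 5n − 13950 = 0.
The discriminant is 25 + 56·6975 = 390625, and √390625 = 625.
So n = (5 + 625) / 14 = 630/14 = 45.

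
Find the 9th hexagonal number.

The 9th hexagonal number is n(2n−1) with n = 9.
9·(2·9 − 1) = 9·17 = 153.

153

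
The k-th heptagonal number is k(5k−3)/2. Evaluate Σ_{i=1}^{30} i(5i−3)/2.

Σ i(5i−3)/2 = (5Σi² − 3Σi) / 2 over i = 1..30.
Σi = 465 and Σi² = 9455.
(5·9455 − 3·465) / 2 = 45880/2 = 22940.

22940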